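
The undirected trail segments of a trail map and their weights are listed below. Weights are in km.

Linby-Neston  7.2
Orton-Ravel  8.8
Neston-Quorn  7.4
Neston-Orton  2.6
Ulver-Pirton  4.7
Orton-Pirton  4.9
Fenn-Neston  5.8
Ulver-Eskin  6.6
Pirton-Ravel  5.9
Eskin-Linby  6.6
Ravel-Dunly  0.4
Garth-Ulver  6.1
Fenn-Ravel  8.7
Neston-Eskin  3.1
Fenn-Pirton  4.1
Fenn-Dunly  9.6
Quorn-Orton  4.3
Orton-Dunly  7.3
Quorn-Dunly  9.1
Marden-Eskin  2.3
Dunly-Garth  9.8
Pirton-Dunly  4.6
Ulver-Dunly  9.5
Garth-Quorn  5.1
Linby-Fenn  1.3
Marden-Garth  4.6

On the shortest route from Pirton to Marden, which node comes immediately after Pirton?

Compare a few routes:
Pirton - Ulver - Eskin - Marden: 4.7+6.6+2.3 = 13.6
Pirton - Fenn - Linby - Eskin - Marden: 4.1+1.3+6.6+2.3 = 14.3
Pirton - Orton - Neston - Eskin - Marden: 4.9+2.6+3.1+2.3 = 12.9
Pirton - Fenn - Neston - Eskin - Marden: 4.1+5.8+3.1+2.3 = 15.3
Cheapest is Pirton - Orton - Neston - Eskin - Marden at 12.9 km.
So from Pirton the first move is to Orton.

Orton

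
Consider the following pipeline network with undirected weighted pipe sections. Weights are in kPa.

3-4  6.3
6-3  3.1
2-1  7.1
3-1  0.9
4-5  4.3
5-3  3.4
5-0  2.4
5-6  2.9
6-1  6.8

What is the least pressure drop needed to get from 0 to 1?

6.7 kPa

Enumerating some paths:
0–5–3–1: 2.4+3.4+0.9 = 6.7
0–5–6–3–1: 2.4+2.9+3.1+0.9 = 9.3
Cheapest is 0–5–3–1 at 6.7 kPa.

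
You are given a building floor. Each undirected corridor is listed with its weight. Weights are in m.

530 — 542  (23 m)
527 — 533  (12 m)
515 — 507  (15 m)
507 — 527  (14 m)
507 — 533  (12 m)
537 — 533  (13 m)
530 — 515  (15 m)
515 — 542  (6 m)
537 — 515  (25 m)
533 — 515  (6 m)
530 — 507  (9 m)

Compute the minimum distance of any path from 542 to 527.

Enumerating some paths:
542 - 515 - 533 - 527: 6+6+12 = 24
542 - 515 - 530 - 507 - 527: 6+15+9+14 = 44
542 - 515 - 507 - 527: 6+15+14 = 35
542 - 515 - 533 - 507 - 527: 6+6+12+14 = 38
Cheapest is 542 - 515 - 533 - 527 at 24 m.

24 m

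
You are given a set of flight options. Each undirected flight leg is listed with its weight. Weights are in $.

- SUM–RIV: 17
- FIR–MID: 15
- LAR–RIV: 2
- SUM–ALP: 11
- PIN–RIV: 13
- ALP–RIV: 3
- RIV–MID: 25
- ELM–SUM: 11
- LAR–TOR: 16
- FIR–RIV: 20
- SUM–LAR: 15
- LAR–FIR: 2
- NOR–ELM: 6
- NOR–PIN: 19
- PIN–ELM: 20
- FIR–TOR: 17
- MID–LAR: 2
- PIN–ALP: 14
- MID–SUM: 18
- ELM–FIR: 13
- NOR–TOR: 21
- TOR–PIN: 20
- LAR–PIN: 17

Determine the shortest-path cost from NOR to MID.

$23

Settle nodes by increasing distance from NOR:
NOR: 0
ELM: 6  (via NOR)
SUM: 17  (via ELM)
FIR: 19  (via ELM)
PIN: 19  (via NOR)
LAR: 21  (via FIR)
TOR: 21  (via NOR)
RIV: 23  (via LAR)
MID: 23  (via LAR)
Shortest route: NOR–ELM–FIR–LAR–MID = $23.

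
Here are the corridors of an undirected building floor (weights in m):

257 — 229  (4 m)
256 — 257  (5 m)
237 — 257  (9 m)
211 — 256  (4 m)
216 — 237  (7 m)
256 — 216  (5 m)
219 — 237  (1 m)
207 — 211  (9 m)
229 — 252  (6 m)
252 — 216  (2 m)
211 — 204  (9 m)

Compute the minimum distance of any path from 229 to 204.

22 m

Running Dijkstra from 229:
229: 0
257: 4  (via 229)
252: 6  (via 229)
216: 8  (via 252)
256: 9  (via 257)
211: 13  (via 256)
237: 13  (via 257)
219: 14  (via 237)
207: 22  (via 211)
204: 22  (via 211)
Shortest route: 229–257–256–211–204 = 22 m.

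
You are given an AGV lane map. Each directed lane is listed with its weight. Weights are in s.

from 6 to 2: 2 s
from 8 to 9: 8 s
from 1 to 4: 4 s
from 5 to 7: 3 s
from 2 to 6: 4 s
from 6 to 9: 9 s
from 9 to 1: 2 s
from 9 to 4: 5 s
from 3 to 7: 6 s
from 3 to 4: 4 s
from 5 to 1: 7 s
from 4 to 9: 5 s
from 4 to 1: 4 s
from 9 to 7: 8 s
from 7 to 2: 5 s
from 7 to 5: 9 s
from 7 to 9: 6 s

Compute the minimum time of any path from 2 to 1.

Settle nodes by increasing distance from 2:
2: 0
6: 4  (via 2)
9: 13  (via 6)
1: 15  (via 9)
Shortest route: 2 → 6 → 9 → 1 = 15 s.

15 s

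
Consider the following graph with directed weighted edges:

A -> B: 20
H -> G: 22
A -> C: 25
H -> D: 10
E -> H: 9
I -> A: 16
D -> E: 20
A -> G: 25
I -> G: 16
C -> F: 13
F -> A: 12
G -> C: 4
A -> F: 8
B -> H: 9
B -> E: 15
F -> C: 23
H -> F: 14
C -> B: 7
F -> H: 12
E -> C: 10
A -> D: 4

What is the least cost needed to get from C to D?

26

Running Dijkstra from C:
C: 0
B: 7  (via C)
F: 13  (via C)
H: 16  (via B)
E: 22  (via B)
A: 25  (via F)
D: 26  (via H)
Shortest route: C → B → H → D = 26.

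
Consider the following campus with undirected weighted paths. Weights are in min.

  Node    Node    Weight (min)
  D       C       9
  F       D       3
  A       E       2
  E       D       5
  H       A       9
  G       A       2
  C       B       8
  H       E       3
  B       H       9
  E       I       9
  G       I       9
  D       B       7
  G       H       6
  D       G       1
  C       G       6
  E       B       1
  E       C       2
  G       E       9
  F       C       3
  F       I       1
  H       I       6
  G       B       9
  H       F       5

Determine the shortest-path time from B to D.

6 min

Enumerating some paths:
B - E - C - G - D: 1+2+6+1 = 10
B - E - D: 1+5 = 6
B - E - C - F - D: 1+2+3+3 = 9
B - D: 7 = 7
Cheapest is B - E - D at 6 min.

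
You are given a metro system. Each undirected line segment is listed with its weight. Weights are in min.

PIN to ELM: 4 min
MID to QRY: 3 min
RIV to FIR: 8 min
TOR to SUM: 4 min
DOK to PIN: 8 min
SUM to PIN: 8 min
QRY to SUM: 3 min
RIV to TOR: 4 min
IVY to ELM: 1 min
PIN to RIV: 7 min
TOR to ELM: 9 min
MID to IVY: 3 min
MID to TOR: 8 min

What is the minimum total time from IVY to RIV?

Compare a few routes:
IVY - ELM - PIN - RIV: 1+4+7 = 12
IVY - ELM - TOR - RIV: 1+9+4 = 14
Cheapest is IVY - ELM - PIN - RIV at 12 min.

12 min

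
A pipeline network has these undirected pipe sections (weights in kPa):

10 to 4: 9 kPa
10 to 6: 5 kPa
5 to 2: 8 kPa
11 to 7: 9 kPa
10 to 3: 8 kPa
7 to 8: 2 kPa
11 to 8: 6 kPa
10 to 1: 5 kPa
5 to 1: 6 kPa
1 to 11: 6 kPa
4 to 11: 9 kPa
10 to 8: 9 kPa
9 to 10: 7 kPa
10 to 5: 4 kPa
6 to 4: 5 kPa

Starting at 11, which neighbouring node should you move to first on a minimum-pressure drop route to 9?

Compare a few routes:
11–1–10–9: 6+5+7 = 18
11–8–10–9: 6+9+7 = 22
Cheapest is 11–1–10–9 at 18 kPa.
So from 11 the first move is to 1.

1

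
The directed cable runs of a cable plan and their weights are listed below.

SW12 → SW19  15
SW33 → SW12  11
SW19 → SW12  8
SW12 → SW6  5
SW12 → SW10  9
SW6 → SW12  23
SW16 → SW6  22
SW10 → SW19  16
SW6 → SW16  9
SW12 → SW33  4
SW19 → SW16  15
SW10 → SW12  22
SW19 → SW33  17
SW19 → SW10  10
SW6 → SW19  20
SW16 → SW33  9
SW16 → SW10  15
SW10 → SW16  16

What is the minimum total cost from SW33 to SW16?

25

Running Dijkstra from SW33:
SW33: 0
SW12: 11  (via SW33)
SW6: 16  (via SW12)
SW10: 20  (via SW12)
SW16: 25  (via SW6)
Shortest route: SW33 → SW12 → SW6 → SW16 = 25.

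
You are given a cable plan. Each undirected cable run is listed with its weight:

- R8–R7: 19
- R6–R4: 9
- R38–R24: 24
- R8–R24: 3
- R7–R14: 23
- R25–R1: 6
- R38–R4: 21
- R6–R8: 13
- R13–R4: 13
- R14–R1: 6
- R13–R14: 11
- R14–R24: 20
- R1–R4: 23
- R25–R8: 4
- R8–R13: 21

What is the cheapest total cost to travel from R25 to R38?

31

Compare a few routes:
R25–R8–R24–R38: 4+3+24 = 31
R25–R8–R6–R4–R38: 4+13+9+21 = 47
The minimum is 31 via R25–R8–R24–R38.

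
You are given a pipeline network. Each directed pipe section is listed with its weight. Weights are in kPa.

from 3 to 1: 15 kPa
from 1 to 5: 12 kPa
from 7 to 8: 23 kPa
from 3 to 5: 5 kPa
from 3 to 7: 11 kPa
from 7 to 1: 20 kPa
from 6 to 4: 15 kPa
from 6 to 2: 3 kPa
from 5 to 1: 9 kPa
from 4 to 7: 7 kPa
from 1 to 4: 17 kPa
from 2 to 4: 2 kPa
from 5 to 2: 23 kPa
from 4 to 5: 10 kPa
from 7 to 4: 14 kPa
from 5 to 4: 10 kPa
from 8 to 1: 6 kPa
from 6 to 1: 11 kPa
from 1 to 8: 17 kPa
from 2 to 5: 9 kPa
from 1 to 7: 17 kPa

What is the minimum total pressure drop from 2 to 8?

32 kPa

Running Dijkstra from 2:
2: 0
4: 2  (via 2)
5: 9  (via 2)
7: 9  (via 4)
1: 18  (via 5)
8: 32  (via 7)
Shortest route: 2–4–7–8 = 32 kPa.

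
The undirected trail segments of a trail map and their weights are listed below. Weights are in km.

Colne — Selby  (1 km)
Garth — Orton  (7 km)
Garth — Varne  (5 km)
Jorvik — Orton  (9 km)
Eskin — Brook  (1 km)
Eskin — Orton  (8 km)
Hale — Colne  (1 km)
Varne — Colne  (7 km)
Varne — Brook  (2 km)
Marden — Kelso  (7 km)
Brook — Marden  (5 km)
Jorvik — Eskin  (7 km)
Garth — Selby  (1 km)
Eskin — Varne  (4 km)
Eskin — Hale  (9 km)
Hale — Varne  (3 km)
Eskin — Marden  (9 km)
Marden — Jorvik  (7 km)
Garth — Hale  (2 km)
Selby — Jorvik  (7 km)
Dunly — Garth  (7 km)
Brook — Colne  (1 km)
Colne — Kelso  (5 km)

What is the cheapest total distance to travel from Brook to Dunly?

10 km

Compare a few routes:
Brook–Varne–Hale–Garth–Dunly: 2+3+2+7 = 14
Brook–Colne–Selby–Garth–Dunly: 1+1+1+7 = 10
Brook–Colne–Hale–Garth–Dunly: 1+1+2+7 = 11
Cheapest is Brook–Colne–Selby–Garth–Dunly at 10 km.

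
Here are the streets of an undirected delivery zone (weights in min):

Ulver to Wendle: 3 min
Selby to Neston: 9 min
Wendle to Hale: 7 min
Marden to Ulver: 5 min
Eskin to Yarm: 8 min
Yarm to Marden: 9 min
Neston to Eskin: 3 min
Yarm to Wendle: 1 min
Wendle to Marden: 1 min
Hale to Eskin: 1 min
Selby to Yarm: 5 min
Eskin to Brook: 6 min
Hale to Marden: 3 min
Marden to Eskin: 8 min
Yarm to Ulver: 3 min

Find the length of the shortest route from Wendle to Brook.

Settle nodes by increasing distance from Wendle:
Wendle: 0
Yarm: 1  (via Wendle)
Marden: 1  (via Wendle)
Ulver: 3  (via Wendle)
Hale: 4  (via Marden)
Eskin: 5  (via Hale)
Selby: 6  (via Yarm)
Neston: 8  (via Eskin)
Brook: 11  (via Eskin)
Shortest route: Wendle–Marden–Hale–Eskin–Brook = 11 min.

11 min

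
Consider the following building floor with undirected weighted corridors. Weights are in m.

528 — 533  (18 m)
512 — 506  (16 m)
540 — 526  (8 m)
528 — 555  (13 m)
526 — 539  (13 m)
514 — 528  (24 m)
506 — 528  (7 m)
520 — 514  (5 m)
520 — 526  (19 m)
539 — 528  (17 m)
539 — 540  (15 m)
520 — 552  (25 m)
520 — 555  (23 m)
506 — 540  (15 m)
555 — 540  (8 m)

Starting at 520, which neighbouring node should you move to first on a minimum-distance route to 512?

514

Enumerating some paths:
520 - 526 - 540 - 506 - 512: 19+8+15+16 = 58
520 - 514 - 528 - 506 - 512: 5+24+7+16 = 52
520 - 555 - 528 - 506 - 512: 23+13+7+16 = 59
520 - 555 - 540 - 506 - 512: 23+8+15+16 = 62
Cheapest is 520 - 514 - 528 - 506 - 512 at 52 m.
So from 520 the first move is to 514.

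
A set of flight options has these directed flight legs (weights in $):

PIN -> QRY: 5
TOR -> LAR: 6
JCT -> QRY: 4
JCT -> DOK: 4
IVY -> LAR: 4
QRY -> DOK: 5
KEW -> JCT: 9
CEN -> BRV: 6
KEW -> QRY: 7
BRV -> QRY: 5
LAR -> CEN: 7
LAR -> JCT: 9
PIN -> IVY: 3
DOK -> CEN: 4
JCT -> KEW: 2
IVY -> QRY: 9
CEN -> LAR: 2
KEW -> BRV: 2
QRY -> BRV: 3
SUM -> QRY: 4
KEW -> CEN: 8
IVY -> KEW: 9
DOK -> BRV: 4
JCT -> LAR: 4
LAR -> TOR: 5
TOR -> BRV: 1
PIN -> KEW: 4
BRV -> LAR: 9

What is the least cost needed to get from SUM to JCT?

$24

Candidate routes:
SUM–QRY–DOK–CEN–LAR–JCT: 4+5+4+2+9 = 24
SUM–QRY–DOK–BRV–LAR–JCT: 4+5+4+9+9 = 31
SUM–QRY–DOK–CEN–BRV–LAR–JCT: 4+5+4+6+9+9 = 37
SUM–QRY–BRV–LAR–JCT: 4+3+9+9 = 25
Cheapest is SUM–QRY–DOK–CEN–LAR–JCT at $24.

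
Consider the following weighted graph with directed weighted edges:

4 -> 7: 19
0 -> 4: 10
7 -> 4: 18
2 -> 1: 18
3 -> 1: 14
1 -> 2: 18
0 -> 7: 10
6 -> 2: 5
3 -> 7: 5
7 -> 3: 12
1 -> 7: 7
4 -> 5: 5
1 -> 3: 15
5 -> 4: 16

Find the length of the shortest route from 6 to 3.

Settle nodes by increasing distance from 6:
6: 0
2: 5  (via 6)
1: 23  (via 2)
7: 30  (via 1)
3: 38  (via 1)
Shortest route: 6 → 2 → 1 → 3 = 38.

38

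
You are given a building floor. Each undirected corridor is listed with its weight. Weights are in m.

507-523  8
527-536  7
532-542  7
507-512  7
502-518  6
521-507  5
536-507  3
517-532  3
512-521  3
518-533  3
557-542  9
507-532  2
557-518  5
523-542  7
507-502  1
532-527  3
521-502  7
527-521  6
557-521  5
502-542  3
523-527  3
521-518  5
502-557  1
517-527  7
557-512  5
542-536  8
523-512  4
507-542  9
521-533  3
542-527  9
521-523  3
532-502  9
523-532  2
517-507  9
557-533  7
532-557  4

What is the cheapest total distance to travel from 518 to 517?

Enumerating some paths:
518 - 521 - 523 - 532 - 517: 5+3+2+3 = 13
518 - 557 - 532 - 517: 5+4+3 = 12
The minimum is 12 m via 518 - 557 - 532 - 517.

12 m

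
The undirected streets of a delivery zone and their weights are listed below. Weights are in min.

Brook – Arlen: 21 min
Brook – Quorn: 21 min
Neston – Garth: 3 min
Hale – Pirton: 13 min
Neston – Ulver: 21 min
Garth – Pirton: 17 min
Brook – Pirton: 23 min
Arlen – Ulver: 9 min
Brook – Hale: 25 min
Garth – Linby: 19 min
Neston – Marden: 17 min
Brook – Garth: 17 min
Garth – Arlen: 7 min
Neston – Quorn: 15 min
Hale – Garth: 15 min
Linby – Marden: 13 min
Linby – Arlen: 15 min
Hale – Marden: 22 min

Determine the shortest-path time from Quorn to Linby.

Shortest distances from Quorn:
Quorn: 0
Neston: 15  (via Quorn)
Garth: 18  (via Neston)
Brook: 21  (via Quorn)
Arlen: 25  (via Garth)
Marden: 32  (via Neston)
Hale: 33  (via Garth)
Ulver: 34  (via Arlen)
Pirton: 35  (via Garth)
Linby: 37  (via Garth)
Shortest route: Quorn → Neston → Garth → Linby = 37 min.

37 min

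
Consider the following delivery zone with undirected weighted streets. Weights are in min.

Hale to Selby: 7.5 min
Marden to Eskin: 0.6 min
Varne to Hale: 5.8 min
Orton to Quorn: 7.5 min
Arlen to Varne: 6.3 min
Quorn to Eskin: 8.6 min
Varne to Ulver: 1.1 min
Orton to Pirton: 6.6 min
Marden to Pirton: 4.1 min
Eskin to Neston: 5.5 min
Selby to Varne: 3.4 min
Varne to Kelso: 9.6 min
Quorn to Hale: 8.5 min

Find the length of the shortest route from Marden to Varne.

23.5 min

Compare a few routes:
Marden → Eskin → Quorn → Hale → Selby → Varne: 0.6+8.6+8.5+7.5+3.4 = 28.6
Marden → Pirton → Orton → Quorn → Hale → Varne: 4.1+6.6+7.5+8.5+5.8 = 32.5
Marden → Eskin → Quorn → Hale → Varne: 0.6+8.6+8.5+5.8 = 23.5
Marden → Pirton → Orton → Quorn → Hale → Selby → Varne: 4.1+6.6+7.5+8.5+7.5+3.4 = 37.6
The minimum is 23.5 min via Marden → Eskin → Quorn → Hale → Varne.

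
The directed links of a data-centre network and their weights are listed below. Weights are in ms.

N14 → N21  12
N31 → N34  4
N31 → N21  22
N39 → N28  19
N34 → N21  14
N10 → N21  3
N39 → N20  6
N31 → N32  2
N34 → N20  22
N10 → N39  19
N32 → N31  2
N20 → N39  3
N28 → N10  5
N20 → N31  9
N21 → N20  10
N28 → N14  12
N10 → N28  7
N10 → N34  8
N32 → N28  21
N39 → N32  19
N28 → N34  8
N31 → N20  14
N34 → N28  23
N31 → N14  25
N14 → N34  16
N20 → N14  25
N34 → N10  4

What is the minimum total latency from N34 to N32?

28 ms

Candidate routes:
N34 - N21 - N20 - N31 - N32: 14+10+9+2 = 35
N34 - N10 - N21 - N20 - N31 - N32: 4+3+10+9+2 = 28
N34 - N20 - N31 - N32: 22+9+2 = 33
The minimum is 28 ms via N34 - N10 - N21 - N20 - N31 - N32.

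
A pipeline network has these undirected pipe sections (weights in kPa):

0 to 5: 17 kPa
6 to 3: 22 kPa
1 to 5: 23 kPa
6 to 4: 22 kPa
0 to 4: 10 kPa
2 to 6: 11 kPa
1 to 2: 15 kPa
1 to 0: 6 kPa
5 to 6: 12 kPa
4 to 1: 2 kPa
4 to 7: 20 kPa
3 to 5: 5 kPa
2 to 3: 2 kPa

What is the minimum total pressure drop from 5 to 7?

Compare a few routes:
5 - 0 - 1 - 4 - 7: 17+6+2+20 = 45
5 - 0 - 4 - 7: 17+10+20 = 47
5 - 3 - 2 - 1 - 4 - 7: 5+2+15+2+20 = 44
5 - 1 - 4 - 7: 23+2+20 = 45
The minimum is 44 kPa via 5 - 3 - 2 - 1 - 4 - 7.

44 kPa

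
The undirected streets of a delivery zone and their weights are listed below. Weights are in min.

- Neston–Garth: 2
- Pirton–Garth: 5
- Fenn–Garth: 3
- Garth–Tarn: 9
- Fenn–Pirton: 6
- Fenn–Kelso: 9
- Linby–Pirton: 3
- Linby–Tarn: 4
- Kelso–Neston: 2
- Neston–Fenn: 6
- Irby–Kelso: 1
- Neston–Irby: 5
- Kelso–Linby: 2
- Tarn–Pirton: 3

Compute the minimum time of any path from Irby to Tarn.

Enumerating some paths:
Irby - Kelso - Linby - Tarn: 1+2+4 = 7
Irby - Kelso - Linby - Pirton - Tarn: 1+2+3+3 = 9
The minimum is 7 min via Irby - Kelso - Linby - Tarn.

7 min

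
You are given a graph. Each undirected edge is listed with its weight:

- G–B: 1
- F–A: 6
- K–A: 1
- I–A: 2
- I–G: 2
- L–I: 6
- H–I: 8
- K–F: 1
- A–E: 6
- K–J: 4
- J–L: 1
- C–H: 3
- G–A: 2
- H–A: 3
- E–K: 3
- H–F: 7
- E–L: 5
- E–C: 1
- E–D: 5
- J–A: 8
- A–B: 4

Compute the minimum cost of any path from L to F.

Candidate routes:
L → J → K → F: 1+4+1 = 6
L → E → K → F: 5+3+1 = 9
Cheapest is L → J → K → F at 6.

6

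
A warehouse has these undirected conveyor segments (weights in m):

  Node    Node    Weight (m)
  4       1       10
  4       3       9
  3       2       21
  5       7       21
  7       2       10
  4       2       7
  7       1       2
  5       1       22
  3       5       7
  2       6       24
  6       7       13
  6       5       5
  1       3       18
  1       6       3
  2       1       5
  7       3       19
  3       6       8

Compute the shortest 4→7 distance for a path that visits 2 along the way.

Shortest 4→2: 4 → 2 = 7
Shortest 2→7: 2 → 1 → 7 = 7
Total via 2: 7 + 7 = 14 m.

14 m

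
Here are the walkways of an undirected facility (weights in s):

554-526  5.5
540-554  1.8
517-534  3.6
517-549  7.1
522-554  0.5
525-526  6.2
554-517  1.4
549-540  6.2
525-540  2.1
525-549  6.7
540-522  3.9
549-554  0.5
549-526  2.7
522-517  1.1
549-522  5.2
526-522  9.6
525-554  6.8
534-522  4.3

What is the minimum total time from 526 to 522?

3.7 s

Settle nodes by increasing distance from 526:
526: 0
549: 2.7  (via 526)
554: 3.2  (via 549)
522: 3.7  (via 554)
Shortest route: 526 → 549 → 554 → 522 = 3.7 s.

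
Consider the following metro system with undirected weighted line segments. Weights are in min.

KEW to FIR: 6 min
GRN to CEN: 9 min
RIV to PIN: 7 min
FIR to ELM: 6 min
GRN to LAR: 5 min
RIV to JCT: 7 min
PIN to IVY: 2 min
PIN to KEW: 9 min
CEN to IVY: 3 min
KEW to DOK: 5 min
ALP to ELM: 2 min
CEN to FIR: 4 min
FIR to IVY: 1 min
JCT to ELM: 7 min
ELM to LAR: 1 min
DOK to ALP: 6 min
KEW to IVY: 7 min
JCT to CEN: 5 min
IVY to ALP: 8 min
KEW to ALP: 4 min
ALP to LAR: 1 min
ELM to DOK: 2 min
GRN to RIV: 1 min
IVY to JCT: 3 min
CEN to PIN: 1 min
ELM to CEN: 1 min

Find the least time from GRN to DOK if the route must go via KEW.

Shortest GRN→KEW: GRN–LAR–ALP–KEW = 10
Best KEW to DOK: KEW–DOK costing 5
Total via KEW: 10 + 5 = 15 min.

15 min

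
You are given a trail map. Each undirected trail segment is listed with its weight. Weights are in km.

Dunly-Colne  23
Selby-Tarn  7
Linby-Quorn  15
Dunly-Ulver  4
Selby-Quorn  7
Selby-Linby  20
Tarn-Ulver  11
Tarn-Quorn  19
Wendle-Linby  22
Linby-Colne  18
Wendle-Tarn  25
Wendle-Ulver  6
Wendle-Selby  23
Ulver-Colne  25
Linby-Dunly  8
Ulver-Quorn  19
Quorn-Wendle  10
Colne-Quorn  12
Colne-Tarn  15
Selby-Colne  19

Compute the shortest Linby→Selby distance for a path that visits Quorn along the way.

Shortest Linby→Quorn: Linby–Quorn = 15
Shortest Quorn→Selby: Quorn–Selby = 7
Total via Quorn: 15 + 7 = 22 km.

22 km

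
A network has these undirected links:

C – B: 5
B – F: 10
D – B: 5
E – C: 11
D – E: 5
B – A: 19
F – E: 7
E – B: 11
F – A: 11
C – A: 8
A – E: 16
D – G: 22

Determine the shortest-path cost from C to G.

32

Running Dijkstra from C:
C: 0
B: 5  (via C)
A: 8  (via C)
D: 10  (via B)
E: 11  (via C)
F: 15  (via B)
G: 32  (via D)
Shortest route: C–B–D–G = 32.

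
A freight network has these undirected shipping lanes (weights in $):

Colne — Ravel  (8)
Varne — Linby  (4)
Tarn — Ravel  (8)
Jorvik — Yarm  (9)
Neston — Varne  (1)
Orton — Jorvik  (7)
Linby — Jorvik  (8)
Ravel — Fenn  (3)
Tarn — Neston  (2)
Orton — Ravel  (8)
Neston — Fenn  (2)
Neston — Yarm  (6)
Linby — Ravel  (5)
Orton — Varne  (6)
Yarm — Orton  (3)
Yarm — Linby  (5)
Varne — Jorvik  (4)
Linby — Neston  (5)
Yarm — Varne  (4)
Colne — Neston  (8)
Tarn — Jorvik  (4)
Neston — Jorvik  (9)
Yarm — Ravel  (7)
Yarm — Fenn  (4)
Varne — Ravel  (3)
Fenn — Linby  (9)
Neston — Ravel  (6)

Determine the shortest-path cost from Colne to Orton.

Settle nodes by increasing distance from Colne:
Colne: 0
Neston: 8  (via Colne)
Ravel: 8  (via Colne)
Varne: 9  (via Neston)
Fenn: 10  (via Neston)
Tarn: 10  (via Neston)
Jorvik: 13  (via Varne)
Yarm: 13  (via Varne)
Linby: 13  (via Neston)
Orton: 15  (via Varne)
Shortest route: Colne–Neston–Varne–Orton = $15.

$15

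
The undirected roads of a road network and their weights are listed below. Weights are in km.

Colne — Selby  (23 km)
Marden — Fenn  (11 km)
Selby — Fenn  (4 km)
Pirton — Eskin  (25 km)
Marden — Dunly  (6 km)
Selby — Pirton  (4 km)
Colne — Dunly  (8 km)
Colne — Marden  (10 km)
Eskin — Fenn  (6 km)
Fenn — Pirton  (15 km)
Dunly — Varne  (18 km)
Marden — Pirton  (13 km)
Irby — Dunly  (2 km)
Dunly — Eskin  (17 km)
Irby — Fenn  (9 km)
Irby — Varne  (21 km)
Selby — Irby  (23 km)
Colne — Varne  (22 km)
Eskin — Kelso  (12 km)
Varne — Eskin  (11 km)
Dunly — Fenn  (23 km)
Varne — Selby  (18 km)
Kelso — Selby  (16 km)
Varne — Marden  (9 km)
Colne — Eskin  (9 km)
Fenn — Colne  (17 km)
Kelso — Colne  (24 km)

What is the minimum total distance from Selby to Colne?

19 km

Candidate routes:
Selby → Fenn → Eskin → Colne: 4+6+9 = 19
Selby → Fenn → Colne: 4+17 = 21
Cheapest is Selby → Fenn → Eskin → Colne at 19 km.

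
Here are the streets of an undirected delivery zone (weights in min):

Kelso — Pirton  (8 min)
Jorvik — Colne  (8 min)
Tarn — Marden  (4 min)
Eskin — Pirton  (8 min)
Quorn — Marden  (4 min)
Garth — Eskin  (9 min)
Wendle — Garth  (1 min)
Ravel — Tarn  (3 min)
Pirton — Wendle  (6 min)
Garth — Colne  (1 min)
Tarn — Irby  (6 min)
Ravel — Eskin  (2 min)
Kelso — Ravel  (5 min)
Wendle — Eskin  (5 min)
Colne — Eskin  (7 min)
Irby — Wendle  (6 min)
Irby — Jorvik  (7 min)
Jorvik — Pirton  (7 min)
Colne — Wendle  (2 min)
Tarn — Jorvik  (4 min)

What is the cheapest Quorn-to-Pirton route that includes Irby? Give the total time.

26 min

Shortest Quorn→Irby: Quorn → Marden → Tarn → Irby = 14
Best Irby to Pirton: Irby → Wendle → Pirton costing 12
Total via Irby: 14 + 12 = 26 min.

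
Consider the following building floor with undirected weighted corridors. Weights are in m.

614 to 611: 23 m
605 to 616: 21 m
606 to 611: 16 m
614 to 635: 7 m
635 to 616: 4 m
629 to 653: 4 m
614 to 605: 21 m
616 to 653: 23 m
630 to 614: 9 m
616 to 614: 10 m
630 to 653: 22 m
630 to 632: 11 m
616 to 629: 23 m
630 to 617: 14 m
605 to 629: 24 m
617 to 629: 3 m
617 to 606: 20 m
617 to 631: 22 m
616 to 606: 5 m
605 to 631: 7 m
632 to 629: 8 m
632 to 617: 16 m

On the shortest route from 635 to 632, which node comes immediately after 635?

614

Compare a few routes:
635–614–630–632: 7+9+11 = 27
635–616–614–630–632: 4+10+9+11 = 34
The minimum is 27 m via 635–614–630–632.
So from 635 the first move is to 614.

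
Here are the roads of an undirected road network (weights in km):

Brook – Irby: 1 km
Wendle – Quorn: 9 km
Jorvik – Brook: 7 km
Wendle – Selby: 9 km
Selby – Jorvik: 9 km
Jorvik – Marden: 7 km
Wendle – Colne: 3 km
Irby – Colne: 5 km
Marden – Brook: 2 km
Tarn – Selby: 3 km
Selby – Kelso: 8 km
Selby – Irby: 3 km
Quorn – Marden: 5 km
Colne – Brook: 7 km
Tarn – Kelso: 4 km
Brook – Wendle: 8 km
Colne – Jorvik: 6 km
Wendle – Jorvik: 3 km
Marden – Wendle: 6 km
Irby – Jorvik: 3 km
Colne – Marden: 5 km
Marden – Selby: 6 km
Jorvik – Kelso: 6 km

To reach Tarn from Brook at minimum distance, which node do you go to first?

Enumerating some paths:
Brook - Irby - Selby - Tarn: 1+3+3 = 7
Brook - Marden - Selby - Tarn: 2+6+3 = 11
Brook - Irby - Jorvik - Kelso - Tarn: 1+3+6+4 = 14
Cheapest is Brook - Irby - Selby - Tarn at 7 km.
So from Brook the first move is to Irby.

Irby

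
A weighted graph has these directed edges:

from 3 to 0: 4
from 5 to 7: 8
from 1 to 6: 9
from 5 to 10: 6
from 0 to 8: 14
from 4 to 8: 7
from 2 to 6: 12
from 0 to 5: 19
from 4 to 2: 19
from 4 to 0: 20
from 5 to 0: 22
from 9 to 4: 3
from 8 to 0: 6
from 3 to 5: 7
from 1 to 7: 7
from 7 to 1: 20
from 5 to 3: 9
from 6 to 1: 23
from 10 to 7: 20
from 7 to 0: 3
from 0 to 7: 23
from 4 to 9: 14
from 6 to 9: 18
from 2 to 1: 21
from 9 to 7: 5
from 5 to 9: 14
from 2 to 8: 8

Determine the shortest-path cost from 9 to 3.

36

Enumerating some paths:
9 → 7 → 0 → 5 → 3: 5+3+19+9 = 36
9 → 4 → 8 → 0 → 5 → 3: 3+7+6+19+9 = 44
The minimum is 36 via 9 → 7 → 0 → 5 → 3.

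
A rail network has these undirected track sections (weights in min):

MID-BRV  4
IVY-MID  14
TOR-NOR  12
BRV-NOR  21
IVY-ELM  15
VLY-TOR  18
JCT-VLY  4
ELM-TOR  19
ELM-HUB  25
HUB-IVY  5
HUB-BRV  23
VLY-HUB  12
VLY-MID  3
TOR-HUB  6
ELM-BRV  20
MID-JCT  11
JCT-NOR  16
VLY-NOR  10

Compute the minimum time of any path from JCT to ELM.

31 min

Settle nodes by increasing distance from JCT:
JCT: 0
VLY: 4  (via JCT)
MID: 7  (via VLY)
BRV: 11  (via MID)
NOR: 14  (via VLY)
HUB: 16  (via VLY)
IVY: 21  (via MID)
TOR: 22  (via VLY)
ELM: 31  (via BRV)
Shortest route: JCT–VLY–MID–BRV–ELM = 31 min.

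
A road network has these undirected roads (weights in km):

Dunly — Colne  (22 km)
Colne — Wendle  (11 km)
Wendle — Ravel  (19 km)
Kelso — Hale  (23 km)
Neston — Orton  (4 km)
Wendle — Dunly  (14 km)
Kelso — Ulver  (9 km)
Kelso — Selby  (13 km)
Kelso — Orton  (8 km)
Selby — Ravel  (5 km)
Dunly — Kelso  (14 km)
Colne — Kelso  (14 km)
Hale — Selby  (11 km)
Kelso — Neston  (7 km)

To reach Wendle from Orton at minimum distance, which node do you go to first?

Kelso

Candidate routes:
Orton–Kelso–Colne–Wendle: 8+14+11 = 33
Orton–Neston–Kelso–Colne–Wendle: 4+7+14+11 = 36
Orton–Kelso–Dunly–Wendle: 8+14+14 = 36
Cheapest is Orton–Kelso–Colne–Wendle at 33 km.
So from Orton the first move is to Kelso.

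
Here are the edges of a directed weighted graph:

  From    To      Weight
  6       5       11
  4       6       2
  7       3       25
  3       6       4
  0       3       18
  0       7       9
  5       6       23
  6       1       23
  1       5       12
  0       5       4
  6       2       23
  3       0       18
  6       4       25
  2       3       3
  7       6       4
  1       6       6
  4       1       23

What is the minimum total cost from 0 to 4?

Candidate routes:
0–7–6–4: 9+4+25 = 38
0–5–6–4: 4+23+25 = 52
0–3–6–4: 18+4+25 = 47
Cheapest is 0–7–6–4 at 38.

38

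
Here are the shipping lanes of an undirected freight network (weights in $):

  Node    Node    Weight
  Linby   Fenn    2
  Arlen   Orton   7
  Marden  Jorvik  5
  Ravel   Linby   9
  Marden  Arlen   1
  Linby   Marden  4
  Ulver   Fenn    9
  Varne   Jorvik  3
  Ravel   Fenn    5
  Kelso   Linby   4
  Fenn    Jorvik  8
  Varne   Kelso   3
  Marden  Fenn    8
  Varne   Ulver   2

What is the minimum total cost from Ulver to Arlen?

Enumerating some paths:
Ulver–Varne–Kelso–Linby–Marden–Arlen: 2+3+4+4+1 = 14
Ulver–Varne–Jorvik–Marden–Arlen: 2+3+5+1 = 11
The minimum is $11 via Ulver–Varne–Jorvik–Marden–Arlen.

$11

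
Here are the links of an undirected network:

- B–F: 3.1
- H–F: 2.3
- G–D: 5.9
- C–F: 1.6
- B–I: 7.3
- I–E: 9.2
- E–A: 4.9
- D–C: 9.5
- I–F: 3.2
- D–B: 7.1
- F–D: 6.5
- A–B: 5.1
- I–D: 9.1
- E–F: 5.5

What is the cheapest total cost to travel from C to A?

Shortest distances from C:
C: 0
F: 1.6  (via C)
H: 3.9  (via F)
B: 4.7  (via F)
I: 4.8  (via F)
E: 7.1  (via F)
D: 8.1  (via F)
A: 9.8  (via B)
Shortest route: C → F → B → A = 9.8.

9.8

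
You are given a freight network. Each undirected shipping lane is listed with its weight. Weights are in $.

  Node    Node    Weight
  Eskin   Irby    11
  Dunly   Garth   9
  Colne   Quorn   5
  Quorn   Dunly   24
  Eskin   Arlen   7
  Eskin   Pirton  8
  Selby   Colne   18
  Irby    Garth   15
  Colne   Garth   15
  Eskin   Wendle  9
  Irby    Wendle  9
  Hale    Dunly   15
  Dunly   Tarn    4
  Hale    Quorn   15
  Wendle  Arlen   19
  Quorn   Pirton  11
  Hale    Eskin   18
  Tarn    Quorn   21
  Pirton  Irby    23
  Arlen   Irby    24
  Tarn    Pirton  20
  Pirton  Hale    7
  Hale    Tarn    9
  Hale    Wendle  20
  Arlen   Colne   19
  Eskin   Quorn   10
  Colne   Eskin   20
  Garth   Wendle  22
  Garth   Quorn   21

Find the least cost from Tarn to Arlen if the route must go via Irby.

Shortest Tarn→Irby: Tarn–Dunly–Garth–Irby = 28
Shortest Irby→Arlen: Irby–Eskin–Arlen = 18
Total via Irby: 28 + 18 = $46.

$46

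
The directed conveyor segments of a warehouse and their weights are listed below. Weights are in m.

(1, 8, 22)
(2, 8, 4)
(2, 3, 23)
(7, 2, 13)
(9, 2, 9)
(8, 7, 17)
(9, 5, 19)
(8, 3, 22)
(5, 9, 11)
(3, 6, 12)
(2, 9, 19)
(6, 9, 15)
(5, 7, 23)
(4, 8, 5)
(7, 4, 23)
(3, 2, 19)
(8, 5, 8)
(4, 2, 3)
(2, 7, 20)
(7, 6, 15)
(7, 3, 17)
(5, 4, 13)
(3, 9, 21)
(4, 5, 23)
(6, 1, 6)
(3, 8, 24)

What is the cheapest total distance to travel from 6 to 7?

Settle nodes by increasing distance from 6:
6: 0
1: 6  (via 6)
9: 15  (via 6)
2: 24  (via 9)
8: 28  (via 1)
5: 34  (via 9)
7: 44  (via 2)
Shortest route: 6–9–2–7 = 44 m.

44 m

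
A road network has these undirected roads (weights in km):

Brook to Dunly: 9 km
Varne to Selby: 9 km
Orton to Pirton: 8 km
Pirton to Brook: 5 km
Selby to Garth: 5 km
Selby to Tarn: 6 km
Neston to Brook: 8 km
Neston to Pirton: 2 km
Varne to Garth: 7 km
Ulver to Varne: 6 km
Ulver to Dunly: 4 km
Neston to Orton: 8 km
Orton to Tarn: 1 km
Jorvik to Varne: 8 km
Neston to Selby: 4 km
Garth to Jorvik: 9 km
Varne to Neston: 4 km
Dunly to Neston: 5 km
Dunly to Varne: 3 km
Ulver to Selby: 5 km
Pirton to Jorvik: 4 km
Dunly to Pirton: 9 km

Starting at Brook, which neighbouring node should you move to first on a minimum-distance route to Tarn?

Pirton

Compare a few routes:
Brook - Neston - Orton - Tarn: 8+8+1 = 17
Brook - Pirton - Neston - Selby - Tarn: 5+2+4+6 = 17
Brook - Pirton - Orton - Tarn: 5+8+1 = 14
Brook - Pirton - Neston - Orton - Tarn: 5+2+8+1 = 16
Cheapest is Brook - Pirton - Orton - Tarn at 14 km.
So from Brook the first move is to Pirton.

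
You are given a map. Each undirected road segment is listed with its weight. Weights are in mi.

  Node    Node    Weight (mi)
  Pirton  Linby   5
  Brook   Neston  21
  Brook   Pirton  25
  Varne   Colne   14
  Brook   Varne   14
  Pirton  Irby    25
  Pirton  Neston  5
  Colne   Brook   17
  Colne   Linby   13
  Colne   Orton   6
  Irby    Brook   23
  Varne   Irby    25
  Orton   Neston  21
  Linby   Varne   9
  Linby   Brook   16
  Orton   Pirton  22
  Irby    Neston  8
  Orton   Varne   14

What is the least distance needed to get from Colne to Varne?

Settle nodes by increasing distance from Colne:
Colne: 0
Orton: 6  (via Colne)
Linby: 13  (via Colne)
Varne: 14  (via Colne)
Shortest route: Colne → Varne = 14 mi.

14 mi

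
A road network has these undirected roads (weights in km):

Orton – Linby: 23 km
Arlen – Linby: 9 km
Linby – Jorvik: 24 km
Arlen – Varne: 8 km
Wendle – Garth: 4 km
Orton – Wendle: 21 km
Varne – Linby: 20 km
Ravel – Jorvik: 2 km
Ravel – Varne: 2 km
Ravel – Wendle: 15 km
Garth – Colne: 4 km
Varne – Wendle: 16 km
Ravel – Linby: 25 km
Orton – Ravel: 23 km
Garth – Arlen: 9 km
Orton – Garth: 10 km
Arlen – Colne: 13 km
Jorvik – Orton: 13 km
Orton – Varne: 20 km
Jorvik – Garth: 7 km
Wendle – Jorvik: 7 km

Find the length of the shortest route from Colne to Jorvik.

Enumerating some paths:
Colne - Garth - Wendle - Jorvik: 4+4+7 = 15
Colne - Garth - Jorvik: 4+7 = 11
Colne - Garth - Arlen - Varne - Ravel - Jorvik: 4+9+8+2+2 = 25
Cheapest is Colne - Garth - Jorvik at 11 km.

11 km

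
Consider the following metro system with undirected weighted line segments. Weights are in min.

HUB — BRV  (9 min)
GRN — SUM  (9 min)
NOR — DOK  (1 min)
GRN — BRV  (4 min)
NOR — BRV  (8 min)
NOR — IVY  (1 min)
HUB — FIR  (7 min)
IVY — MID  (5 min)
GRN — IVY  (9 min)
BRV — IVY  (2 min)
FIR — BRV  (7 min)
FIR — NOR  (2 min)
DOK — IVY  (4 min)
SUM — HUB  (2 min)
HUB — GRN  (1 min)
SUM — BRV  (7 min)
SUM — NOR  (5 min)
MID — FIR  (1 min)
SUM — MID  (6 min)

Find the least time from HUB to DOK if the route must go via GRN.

Shortest HUB→GRN: HUB → GRN = 1
Shortest GRN→DOK: GRN → BRV → IVY → NOR → DOK = 8
Total via GRN: 1 + 8 = 9 min.

9 min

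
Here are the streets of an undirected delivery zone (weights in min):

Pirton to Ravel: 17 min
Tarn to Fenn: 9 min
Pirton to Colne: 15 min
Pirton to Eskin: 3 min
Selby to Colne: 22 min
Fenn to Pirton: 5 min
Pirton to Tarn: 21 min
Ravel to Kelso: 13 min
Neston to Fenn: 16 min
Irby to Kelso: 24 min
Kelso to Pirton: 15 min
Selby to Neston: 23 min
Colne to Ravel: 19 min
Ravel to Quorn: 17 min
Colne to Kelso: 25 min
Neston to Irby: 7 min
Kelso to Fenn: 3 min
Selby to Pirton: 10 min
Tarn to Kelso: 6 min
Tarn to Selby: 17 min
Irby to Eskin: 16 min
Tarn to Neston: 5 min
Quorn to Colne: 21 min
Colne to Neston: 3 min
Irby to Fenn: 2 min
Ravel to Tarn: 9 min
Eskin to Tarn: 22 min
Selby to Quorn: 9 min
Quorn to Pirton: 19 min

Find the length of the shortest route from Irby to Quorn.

Running Dijkstra from Irby:
Irby: 0
Fenn: 2  (via Irby)
Kelso: 5  (via Fenn)
Pirton: 7  (via Fenn)
Neston: 7  (via Irby)
Eskin: 10  (via Pirton)
Colne: 10  (via Neston)
Tarn: 11  (via Fenn)
Selby: 17  (via Pirton)
Ravel: 18  (via Kelso)
Quorn: 26  (via Pirton)
Shortest route: Irby → Fenn → Pirton → Quorn = 26 min.

26 min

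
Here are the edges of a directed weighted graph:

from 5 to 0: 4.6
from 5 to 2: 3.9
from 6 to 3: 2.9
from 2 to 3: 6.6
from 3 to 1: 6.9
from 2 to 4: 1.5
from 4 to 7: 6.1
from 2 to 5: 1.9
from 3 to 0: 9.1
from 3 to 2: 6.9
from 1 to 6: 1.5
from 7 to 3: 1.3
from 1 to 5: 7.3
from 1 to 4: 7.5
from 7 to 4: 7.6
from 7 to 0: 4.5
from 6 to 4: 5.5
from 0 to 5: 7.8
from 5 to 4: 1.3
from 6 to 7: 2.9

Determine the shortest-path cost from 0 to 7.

Running Dijkstra from 0:
0: 0
5: 7.8  (via 0)
4: 9.1  (via 5)
2: 11.7  (via 5)
7: 15.2  (via 4)
Shortest route: 0–5–4–7 = 15.2.

15.2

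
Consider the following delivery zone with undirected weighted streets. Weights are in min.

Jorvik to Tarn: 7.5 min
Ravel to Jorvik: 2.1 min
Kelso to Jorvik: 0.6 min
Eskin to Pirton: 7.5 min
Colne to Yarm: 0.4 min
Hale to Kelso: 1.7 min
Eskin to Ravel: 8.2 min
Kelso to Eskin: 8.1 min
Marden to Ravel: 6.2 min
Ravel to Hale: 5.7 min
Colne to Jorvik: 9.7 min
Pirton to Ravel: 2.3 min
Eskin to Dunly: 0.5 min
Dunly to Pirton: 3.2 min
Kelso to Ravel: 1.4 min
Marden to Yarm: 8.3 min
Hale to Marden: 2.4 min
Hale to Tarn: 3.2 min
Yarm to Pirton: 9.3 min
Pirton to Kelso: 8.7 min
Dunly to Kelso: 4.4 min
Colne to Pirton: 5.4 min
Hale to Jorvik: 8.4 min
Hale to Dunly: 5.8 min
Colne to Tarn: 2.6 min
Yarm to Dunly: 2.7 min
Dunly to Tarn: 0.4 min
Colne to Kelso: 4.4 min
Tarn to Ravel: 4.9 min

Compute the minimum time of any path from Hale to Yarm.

Shortest distances from Hale:
Hale: 0
Kelso: 1.7  (via Hale)
Jorvik: 2.3  (via Kelso)
Marden: 2.4  (via Hale)
Ravel: 3.1  (via Kelso)
Tarn: 3.2  (via Hale)
Dunly: 3.6  (via Tarn)
Eskin: 4.1  (via Dunly)
Pirton: 5.4  (via Ravel)
Colne: 5.8  (via Tarn)
Yarm: 6.2  (via Colne)
Shortest route: Hale → Tarn → Colne → Yarm = 6.2 min.

6.2 min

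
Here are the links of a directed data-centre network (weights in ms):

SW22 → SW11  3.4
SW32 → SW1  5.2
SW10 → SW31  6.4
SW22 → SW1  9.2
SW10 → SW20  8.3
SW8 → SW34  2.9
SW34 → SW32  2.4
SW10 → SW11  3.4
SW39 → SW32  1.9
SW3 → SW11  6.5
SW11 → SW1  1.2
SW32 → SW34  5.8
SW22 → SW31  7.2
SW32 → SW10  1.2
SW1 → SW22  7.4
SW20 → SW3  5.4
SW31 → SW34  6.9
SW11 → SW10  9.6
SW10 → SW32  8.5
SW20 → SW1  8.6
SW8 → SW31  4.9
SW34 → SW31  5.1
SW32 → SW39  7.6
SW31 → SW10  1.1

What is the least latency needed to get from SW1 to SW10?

15.7 ms

Enumerating some paths:
SW1–SW22–SW31–SW10: 7.4+7.2+1.1 = 15.7
SW1–SW22–SW11–SW10: 7.4+3.4+9.6 = 20.4
The minimum is 15.7 ms via SW1–SW22–SW31–SW10.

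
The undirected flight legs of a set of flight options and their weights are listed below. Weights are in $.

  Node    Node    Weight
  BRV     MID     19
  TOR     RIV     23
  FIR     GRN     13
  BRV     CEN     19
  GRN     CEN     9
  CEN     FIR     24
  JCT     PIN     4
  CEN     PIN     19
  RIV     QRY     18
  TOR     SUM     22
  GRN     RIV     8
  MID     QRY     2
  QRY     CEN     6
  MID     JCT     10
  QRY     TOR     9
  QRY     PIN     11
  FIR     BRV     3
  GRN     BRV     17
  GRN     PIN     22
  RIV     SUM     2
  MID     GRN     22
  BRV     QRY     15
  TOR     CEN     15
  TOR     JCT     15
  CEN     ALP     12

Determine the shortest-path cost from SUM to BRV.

$26

Running Dijkstra from SUM:
SUM: 0
RIV: 2  (via SUM)
GRN: 10  (via RIV)
CEN: 19  (via GRN)
QRY: 20  (via RIV)
MID: 22  (via QRY)
TOR: 22  (via SUM)
FIR: 23  (via GRN)
BRV: 26  (via FIR)
Shortest route: SUM–RIV–GRN–FIR–BRV = $26.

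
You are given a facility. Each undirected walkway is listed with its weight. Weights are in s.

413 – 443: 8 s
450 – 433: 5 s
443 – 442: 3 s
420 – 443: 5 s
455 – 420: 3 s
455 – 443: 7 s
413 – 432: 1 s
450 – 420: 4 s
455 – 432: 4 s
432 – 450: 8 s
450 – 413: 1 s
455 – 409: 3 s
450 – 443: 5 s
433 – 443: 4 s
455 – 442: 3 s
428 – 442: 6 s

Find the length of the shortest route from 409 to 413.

8 s

Settle nodes by increasing distance from 409:
409: 0
455: 3  (via 409)
420: 6  (via 455)
442: 6  (via 455)
432: 7  (via 455)
413: 8  (via 432)
Shortest route: 409–455–432–413 = 8 s.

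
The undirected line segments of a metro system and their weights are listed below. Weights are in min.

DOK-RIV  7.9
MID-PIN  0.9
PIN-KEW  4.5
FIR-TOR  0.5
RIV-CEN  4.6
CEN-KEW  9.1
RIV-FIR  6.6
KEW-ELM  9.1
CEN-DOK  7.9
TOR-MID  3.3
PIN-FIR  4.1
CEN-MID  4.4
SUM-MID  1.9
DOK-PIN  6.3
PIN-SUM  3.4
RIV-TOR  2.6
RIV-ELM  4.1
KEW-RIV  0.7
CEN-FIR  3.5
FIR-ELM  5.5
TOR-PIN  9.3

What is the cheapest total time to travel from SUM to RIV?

Settle nodes by increasing distance from SUM:
SUM: 0
MID: 1.9  (via SUM)
PIN: 2.8  (via MID)
TOR: 5.2  (via MID)
FIR: 5.7  (via TOR)
CEN: 6.3  (via MID)
KEW: 7.3  (via PIN)
RIV: 7.8  (via TOR)
Shortest route: SUM → MID → TOR → RIV = 7.8 min.

7.8 min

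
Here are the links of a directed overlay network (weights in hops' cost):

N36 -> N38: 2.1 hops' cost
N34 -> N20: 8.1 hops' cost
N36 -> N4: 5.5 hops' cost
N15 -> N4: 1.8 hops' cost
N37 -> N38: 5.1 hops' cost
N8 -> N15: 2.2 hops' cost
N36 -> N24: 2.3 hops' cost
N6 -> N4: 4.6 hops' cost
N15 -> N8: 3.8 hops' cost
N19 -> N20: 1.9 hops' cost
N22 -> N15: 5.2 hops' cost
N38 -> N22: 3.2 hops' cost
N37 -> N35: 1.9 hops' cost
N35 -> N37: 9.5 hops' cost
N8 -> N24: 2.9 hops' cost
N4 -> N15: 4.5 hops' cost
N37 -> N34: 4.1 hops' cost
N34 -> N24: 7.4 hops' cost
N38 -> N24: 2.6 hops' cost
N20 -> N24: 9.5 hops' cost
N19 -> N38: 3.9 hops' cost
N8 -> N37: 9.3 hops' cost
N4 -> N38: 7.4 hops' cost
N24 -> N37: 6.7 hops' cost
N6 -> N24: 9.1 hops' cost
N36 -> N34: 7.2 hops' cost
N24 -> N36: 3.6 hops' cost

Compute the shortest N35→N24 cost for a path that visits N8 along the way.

Shortest N35→N8: N35–N37–N38–N22–N15–N8 = 26.8
Best N8 to N24: N8–N24 costing 2.9
Total via N8: 26.8 + 2.9 = 29.7 hops' cost.

29.7 hops' cost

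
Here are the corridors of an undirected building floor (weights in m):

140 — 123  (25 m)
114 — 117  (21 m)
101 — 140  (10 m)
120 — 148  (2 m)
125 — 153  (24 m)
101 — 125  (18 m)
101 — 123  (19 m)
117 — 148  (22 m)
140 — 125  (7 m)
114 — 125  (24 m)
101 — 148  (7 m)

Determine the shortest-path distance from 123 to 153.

Compare a few routes:
123 - 140 - 125 - 153: 25+7+24 = 56
123 - 101 - 140 - 125 - 153: 19+10+7+24 = 60
Cheapest is 123 - 140 - 125 - 153 at 56 m.

56 m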